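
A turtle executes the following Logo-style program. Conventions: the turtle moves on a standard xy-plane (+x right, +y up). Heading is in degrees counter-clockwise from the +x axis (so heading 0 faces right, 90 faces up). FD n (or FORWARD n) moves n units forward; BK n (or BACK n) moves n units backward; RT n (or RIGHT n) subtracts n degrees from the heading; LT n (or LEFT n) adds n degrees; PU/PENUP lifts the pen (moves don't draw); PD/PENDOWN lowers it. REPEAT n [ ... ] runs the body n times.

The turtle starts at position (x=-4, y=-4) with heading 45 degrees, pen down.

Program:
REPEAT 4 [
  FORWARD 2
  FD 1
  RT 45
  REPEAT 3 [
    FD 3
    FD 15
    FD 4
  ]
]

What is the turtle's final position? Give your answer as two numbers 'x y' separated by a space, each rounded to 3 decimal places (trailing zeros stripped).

Executing turtle program step by step:
Start: pos=(-4,-4), heading=45, pen down
REPEAT 4 [
  -- iteration 1/4 --
  FD 2: (-4,-4) -> (-2.586,-2.586) [heading=45, draw]
  FD 1: (-2.586,-2.586) -> (-1.879,-1.879) [heading=45, draw]
  RT 45: heading 45 -> 0
  REPEAT 3 [
    -- iteration 1/3 --
    FD 3: (-1.879,-1.879) -> (1.121,-1.879) [heading=0, draw]
    FD 15: (1.121,-1.879) -> (16.121,-1.879) [heading=0, draw]
    FD 4: (16.121,-1.879) -> (20.121,-1.879) [heading=0, draw]
    -- iteration 2/3 --
    FD 3: (20.121,-1.879) -> (23.121,-1.879) [heading=0, draw]
    FD 15: (23.121,-1.879) -> (38.121,-1.879) [heading=0, draw]
    FD 4: (38.121,-1.879) -> (42.121,-1.879) [heading=0, draw]
    -- iteration 3/3 --
    FD 3: (42.121,-1.879) -> (45.121,-1.879) [heading=0, draw]
    FD 15: (45.121,-1.879) -> (60.121,-1.879) [heading=0, draw]
    FD 4: (60.121,-1.879) -> (64.121,-1.879) [heading=0, draw]
  ]
  -- iteration 2/4 --
  FD 2: (64.121,-1.879) -> (66.121,-1.879) [heading=0, draw]
  FD 1: (66.121,-1.879) -> (67.121,-1.879) [heading=0, draw]
  RT 45: heading 0 -> 315
  REPEAT 3 [
    -- iteration 1/3 --
    FD 3: (67.121,-1.879) -> (69.243,-4) [heading=315, draw]
    FD 15: (69.243,-4) -> (79.849,-14.607) [heading=315, draw]
    FD 4: (79.849,-14.607) -> (82.678,-17.435) [heading=315, draw]
    -- iteration 2/3 --
    FD 3: (82.678,-17.435) -> (84.799,-19.556) [heading=315, draw]
    FD 15: (84.799,-19.556) -> (95.406,-30.163) [heading=315, draw]
    FD 4: (95.406,-30.163) -> (98.234,-32.991) [heading=315, draw]
    -- iteration 3/3 --
    FD 3: (98.234,-32.991) -> (100.355,-35.113) [heading=315, draw]
    FD 15: (100.355,-35.113) -> (110.962,-45.719) [heading=315, draw]
    FD 4: (110.962,-45.719) -> (113.79,-48.548) [heading=315, draw]
  ]
  -- iteration 3/4 --
  FD 2: (113.79,-48.548) -> (115.205,-49.962) [heading=315, draw]
  FD 1: (115.205,-49.962) -> (115.912,-50.669) [heading=315, draw]
  RT 45: heading 315 -> 270
  REPEAT 3 [
    -- iteration 1/3 --
    FD 3: (115.912,-50.669) -> (115.912,-53.669) [heading=270, draw]
    FD 15: (115.912,-53.669) -> (115.912,-68.669) [heading=270, draw]
    FD 4: (115.912,-68.669) -> (115.912,-72.669) [heading=270, draw]
    -- iteration 2/3 --
    FD 3: (115.912,-72.669) -> (115.912,-75.669) [heading=270, draw]
    FD 15: (115.912,-75.669) -> (115.912,-90.669) [heading=270, draw]
    FD 4: (115.912,-90.669) -> (115.912,-94.669) [heading=270, draw]
    -- iteration 3/3 --
    FD 3: (115.912,-94.669) -> (115.912,-97.669) [heading=270, draw]
    FD 15: (115.912,-97.669) -> (115.912,-112.669) [heading=270, draw]
    FD 4: (115.912,-112.669) -> (115.912,-116.669) [heading=270, draw]
  ]
  -- iteration 4/4 --
  FD 2: (115.912,-116.669) -> (115.912,-118.669) [heading=270, draw]
  FD 1: (115.912,-118.669) -> (115.912,-119.669) [heading=270, draw]
  RT 45: heading 270 -> 225
  REPEAT 3 [
    -- iteration 1/3 --
    FD 3: (115.912,-119.669) -> (113.79,-121.79) [heading=225, draw]
    FD 15: (113.79,-121.79) -> (103.184,-132.397) [heading=225, draw]
    FD 4: (103.184,-132.397) -> (100.355,-135.225) [heading=225, draw]
    -- iteration 2/3 --
    FD 3: (100.355,-135.225) -> (98.234,-137.347) [heading=225, draw]
    FD 15: (98.234,-137.347) -> (87.627,-147.953) [heading=225, draw]
    FD 4: (87.627,-147.953) -> (84.799,-150.782) [heading=225, draw]
    -- iteration 3/3 --
    FD 3: (84.799,-150.782) -> (82.678,-152.903) [heading=225, draw]
    FD 15: (82.678,-152.903) -> (72.071,-163.51) [heading=225, draw]
    FD 4: (72.071,-163.51) -> (69.243,-166.338) [heading=225, draw]
  ]
]
Final: pos=(69.243,-166.338), heading=225, 44 segment(s) drawn

Answer: 69.243 -166.338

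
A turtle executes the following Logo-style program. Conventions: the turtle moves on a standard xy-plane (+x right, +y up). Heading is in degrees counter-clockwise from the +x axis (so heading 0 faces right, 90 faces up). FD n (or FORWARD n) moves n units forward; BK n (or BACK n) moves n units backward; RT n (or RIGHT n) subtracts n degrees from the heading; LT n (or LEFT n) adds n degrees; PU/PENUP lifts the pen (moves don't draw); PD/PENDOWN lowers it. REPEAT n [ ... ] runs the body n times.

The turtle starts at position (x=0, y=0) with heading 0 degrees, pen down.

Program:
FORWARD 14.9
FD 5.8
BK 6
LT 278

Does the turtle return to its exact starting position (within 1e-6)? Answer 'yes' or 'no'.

Answer: no

Derivation:
Executing turtle program step by step:
Start: pos=(0,0), heading=0, pen down
FD 14.9: (0,0) -> (14.9,0) [heading=0, draw]
FD 5.8: (14.9,0) -> (20.7,0) [heading=0, draw]
BK 6: (20.7,0) -> (14.7,0) [heading=0, draw]
LT 278: heading 0 -> 278
Final: pos=(14.7,0), heading=278, 3 segment(s) drawn

Start position: (0, 0)
Final position: (14.7, 0)
Distance = 14.7; >= 1e-6 -> NOT closed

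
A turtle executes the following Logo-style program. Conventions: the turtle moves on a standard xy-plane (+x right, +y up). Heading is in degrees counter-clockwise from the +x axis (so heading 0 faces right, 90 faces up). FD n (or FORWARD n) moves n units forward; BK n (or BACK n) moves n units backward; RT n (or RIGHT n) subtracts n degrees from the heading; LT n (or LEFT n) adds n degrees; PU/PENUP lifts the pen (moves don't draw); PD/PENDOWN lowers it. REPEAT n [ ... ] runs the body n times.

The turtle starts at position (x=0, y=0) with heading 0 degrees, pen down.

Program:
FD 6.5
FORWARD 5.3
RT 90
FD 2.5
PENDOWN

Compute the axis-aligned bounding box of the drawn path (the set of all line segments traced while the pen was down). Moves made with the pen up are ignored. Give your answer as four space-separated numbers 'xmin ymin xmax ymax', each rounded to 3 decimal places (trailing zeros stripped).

Answer: 0 -2.5 11.8 0

Derivation:
Executing turtle program step by step:
Start: pos=(0,0), heading=0, pen down
FD 6.5: (0,0) -> (6.5,0) [heading=0, draw]
FD 5.3: (6.5,0) -> (11.8,0) [heading=0, draw]
RT 90: heading 0 -> 270
FD 2.5: (11.8,0) -> (11.8,-2.5) [heading=270, draw]
PD: pen down
Final: pos=(11.8,-2.5), heading=270, 3 segment(s) drawn

Segment endpoints: x in {0, 6.5, 11.8}, y in {-2.5, 0}
xmin=0, ymin=-2.5, xmax=11.8, ymax=0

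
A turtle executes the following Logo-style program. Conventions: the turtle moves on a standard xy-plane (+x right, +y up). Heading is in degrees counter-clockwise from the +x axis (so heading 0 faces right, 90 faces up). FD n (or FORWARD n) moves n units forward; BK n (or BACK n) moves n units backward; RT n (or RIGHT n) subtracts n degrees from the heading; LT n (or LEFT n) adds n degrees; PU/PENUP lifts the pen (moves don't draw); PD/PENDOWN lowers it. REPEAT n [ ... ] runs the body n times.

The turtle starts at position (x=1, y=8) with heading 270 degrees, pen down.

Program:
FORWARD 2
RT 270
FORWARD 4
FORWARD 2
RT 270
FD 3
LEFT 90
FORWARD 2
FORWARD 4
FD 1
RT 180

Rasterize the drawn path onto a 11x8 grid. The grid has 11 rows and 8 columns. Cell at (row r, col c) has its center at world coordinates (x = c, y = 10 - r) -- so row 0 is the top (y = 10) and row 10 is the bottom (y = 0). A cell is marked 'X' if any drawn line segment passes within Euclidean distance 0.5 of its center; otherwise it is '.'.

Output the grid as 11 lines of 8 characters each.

Segment 0: (1,8) -> (1,6)
Segment 1: (1,6) -> (5,6)
Segment 2: (5,6) -> (7,6)
Segment 3: (7,6) -> (7,9)
Segment 4: (7,9) -> (5,9)
Segment 5: (5,9) -> (1,9)
Segment 6: (1,9) -> (-0,9)

Answer: ........
XXXXXXXX
.X.....X
.X.....X
.XXXXXXX
........
........
........
........
........
........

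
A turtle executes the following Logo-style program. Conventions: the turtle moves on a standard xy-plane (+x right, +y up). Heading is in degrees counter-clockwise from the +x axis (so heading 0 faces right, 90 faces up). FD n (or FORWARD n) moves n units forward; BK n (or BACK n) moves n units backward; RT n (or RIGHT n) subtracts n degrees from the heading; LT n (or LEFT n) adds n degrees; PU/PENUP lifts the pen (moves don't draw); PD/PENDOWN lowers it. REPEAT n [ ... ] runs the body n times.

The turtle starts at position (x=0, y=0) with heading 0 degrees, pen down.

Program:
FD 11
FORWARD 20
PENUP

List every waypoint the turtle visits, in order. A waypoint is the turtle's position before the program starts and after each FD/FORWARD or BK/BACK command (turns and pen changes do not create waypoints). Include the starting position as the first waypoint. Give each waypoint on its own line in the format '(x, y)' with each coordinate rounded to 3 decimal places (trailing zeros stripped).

Answer: (0, 0)
(11, 0)
(31, 0)

Derivation:
Executing turtle program step by step:
Start: pos=(0,0), heading=0, pen down
FD 11: (0,0) -> (11,0) [heading=0, draw]
FD 20: (11,0) -> (31,0) [heading=0, draw]
PU: pen up
Final: pos=(31,0), heading=0, 2 segment(s) drawn
Waypoints (3 total):
(0, 0)
(11, 0)
(31, 0)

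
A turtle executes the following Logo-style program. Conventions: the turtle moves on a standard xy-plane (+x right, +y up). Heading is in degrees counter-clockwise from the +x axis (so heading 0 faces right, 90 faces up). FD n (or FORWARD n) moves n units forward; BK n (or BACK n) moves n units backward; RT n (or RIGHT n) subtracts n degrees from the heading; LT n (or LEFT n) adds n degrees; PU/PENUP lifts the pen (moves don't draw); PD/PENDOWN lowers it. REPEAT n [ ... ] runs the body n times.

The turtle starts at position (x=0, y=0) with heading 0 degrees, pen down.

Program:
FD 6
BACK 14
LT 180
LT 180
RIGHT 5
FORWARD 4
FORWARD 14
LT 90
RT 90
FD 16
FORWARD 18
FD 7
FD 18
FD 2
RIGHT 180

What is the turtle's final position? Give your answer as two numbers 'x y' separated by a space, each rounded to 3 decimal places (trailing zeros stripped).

Answer: 70.699 -6.885

Derivation:
Executing turtle program step by step:
Start: pos=(0,0), heading=0, pen down
FD 6: (0,0) -> (6,0) [heading=0, draw]
BK 14: (6,0) -> (-8,0) [heading=0, draw]
LT 180: heading 0 -> 180
LT 180: heading 180 -> 0
RT 5: heading 0 -> 355
FD 4: (-8,0) -> (-4.015,-0.349) [heading=355, draw]
FD 14: (-4.015,-0.349) -> (9.932,-1.569) [heading=355, draw]
LT 90: heading 355 -> 85
RT 90: heading 85 -> 355
FD 16: (9.932,-1.569) -> (25.871,-2.963) [heading=355, draw]
FD 18: (25.871,-2.963) -> (43.802,-4.532) [heading=355, draw]
FD 7: (43.802,-4.532) -> (50.775,-5.142) [heading=355, draw]
FD 18: (50.775,-5.142) -> (68.707,-6.711) [heading=355, draw]
FD 2: (68.707,-6.711) -> (70.699,-6.885) [heading=355, draw]
RT 180: heading 355 -> 175
Final: pos=(70.699,-6.885), heading=175, 9 segment(s) drawn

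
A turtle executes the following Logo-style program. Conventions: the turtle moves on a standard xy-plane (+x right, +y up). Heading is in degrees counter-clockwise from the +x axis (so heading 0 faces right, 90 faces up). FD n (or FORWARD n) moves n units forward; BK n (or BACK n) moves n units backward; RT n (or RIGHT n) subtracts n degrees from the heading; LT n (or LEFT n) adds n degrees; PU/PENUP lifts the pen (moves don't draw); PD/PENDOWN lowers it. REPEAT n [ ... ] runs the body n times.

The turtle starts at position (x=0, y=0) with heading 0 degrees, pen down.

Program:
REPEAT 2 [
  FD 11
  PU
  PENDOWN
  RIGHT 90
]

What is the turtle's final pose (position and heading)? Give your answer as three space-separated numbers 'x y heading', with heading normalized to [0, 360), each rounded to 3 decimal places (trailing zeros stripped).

Executing turtle program step by step:
Start: pos=(0,0), heading=0, pen down
REPEAT 2 [
  -- iteration 1/2 --
  FD 11: (0,0) -> (11,0) [heading=0, draw]
  PU: pen up
  PD: pen down
  RT 90: heading 0 -> 270
  -- iteration 2/2 --
  FD 11: (11,0) -> (11,-11) [heading=270, draw]
  PU: pen up
  PD: pen down
  RT 90: heading 270 -> 180
]
Final: pos=(11,-11), heading=180, 2 segment(s) drawn

Answer: 11 -11 180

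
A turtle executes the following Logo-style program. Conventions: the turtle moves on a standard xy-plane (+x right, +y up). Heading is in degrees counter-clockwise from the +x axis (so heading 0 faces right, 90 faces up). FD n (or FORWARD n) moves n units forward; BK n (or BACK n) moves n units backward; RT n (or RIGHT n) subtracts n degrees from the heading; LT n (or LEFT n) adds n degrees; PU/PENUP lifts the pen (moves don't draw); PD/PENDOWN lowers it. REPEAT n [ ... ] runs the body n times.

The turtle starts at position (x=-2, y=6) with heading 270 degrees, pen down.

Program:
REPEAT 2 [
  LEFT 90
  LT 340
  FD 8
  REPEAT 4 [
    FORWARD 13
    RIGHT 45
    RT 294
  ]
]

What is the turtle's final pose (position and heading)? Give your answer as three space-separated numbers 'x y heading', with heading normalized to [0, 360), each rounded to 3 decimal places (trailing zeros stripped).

Executing turtle program step by step:
Start: pos=(-2,6), heading=270, pen down
REPEAT 2 [
  -- iteration 1/2 --
  LT 90: heading 270 -> 0
  LT 340: heading 0 -> 340
  FD 8: (-2,6) -> (5.518,3.264) [heading=340, draw]
  REPEAT 4 [
    -- iteration 1/4 --
    FD 13: (5.518,3.264) -> (17.734,-1.182) [heading=340, draw]
    RT 45: heading 340 -> 295
    RT 294: heading 295 -> 1
    -- iteration 2/4 --
    FD 13: (17.734,-1.182) -> (30.732,-0.956) [heading=1, draw]
    RT 45: heading 1 -> 316
    RT 294: heading 316 -> 22
    -- iteration 3/4 --
    FD 13: (30.732,-0.956) -> (42.785,3.914) [heading=22, draw]
    RT 45: heading 22 -> 337
    RT 294: heading 337 -> 43
    -- iteration 4/4 --
    FD 13: (42.785,3.914) -> (52.293,12.78) [heading=43, draw]
    RT 45: heading 43 -> 358
    RT 294: heading 358 -> 64
  ]
  -- iteration 2/2 --
  LT 90: heading 64 -> 154
  LT 340: heading 154 -> 134
  FD 8: (52.293,12.78) -> (46.735,18.535) [heading=134, draw]
  REPEAT 4 [
    -- iteration 1/4 --
    FD 13: (46.735,18.535) -> (37.705,27.886) [heading=134, draw]
    RT 45: heading 134 -> 89
    RT 294: heading 89 -> 155
    -- iteration 2/4 --
    FD 13: (37.705,27.886) -> (25.923,33.38) [heading=155, draw]
    RT 45: heading 155 -> 110
    RT 294: heading 110 -> 176
    -- iteration 3/4 --
    FD 13: (25.923,33.38) -> (12.954,34.287) [heading=176, draw]
    RT 45: heading 176 -> 131
    RT 294: heading 131 -> 197
    -- iteration 4/4 --
    FD 13: (12.954,34.287) -> (0.522,30.486) [heading=197, draw]
    RT 45: heading 197 -> 152
    RT 294: heading 152 -> 218
  ]
]
Final: pos=(0.522,30.486), heading=218, 10 segment(s) drawn

Answer: 0.522 30.486 218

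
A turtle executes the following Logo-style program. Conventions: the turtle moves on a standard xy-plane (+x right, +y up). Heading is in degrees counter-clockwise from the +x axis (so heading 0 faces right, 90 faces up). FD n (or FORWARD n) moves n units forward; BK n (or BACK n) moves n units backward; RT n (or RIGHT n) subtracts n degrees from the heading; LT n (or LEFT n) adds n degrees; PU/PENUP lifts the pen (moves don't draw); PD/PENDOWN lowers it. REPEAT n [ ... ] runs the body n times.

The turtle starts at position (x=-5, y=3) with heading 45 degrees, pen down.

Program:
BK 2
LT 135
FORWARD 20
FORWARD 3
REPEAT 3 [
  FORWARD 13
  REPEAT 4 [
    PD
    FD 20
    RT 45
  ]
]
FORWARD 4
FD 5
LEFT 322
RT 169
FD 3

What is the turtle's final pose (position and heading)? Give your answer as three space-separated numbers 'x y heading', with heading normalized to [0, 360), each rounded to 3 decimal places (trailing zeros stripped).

Executing turtle program step by step:
Start: pos=(-5,3), heading=45, pen down
BK 2: (-5,3) -> (-6.414,1.586) [heading=45, draw]
LT 135: heading 45 -> 180
FD 20: (-6.414,1.586) -> (-26.414,1.586) [heading=180, draw]
FD 3: (-26.414,1.586) -> (-29.414,1.586) [heading=180, draw]
REPEAT 3 [
  -- iteration 1/3 --
  FD 13: (-29.414,1.586) -> (-42.414,1.586) [heading=180, draw]
  REPEAT 4 [
    -- iteration 1/4 --
    PD: pen down
    FD 20: (-42.414,1.586) -> (-62.414,1.586) [heading=180, draw]
    RT 45: heading 180 -> 135
    -- iteration 2/4 --
    PD: pen down
    FD 20: (-62.414,1.586) -> (-76.556,15.728) [heading=135, draw]
    RT 45: heading 135 -> 90
    -- iteration 3/4 --
    PD: pen down
    FD 20: (-76.556,15.728) -> (-76.556,35.728) [heading=90, draw]
    RT 45: heading 90 -> 45
    -- iteration 4/4 --
    PD: pen down
    FD 20: (-76.556,35.728) -> (-62.414,49.87) [heading=45, draw]
    RT 45: heading 45 -> 0
  ]
  -- iteration 2/3 --
  FD 13: (-62.414,49.87) -> (-49.414,49.87) [heading=0, draw]
  REPEAT 4 [
    -- iteration 1/4 --
    PD: pen down
    FD 20: (-49.414,49.87) -> (-29.414,49.87) [heading=0, draw]
    RT 45: heading 0 -> 315
    -- iteration 2/4 --
    PD: pen down
    FD 20: (-29.414,49.87) -> (-15.272,35.728) [heading=315, draw]
    RT 45: heading 315 -> 270
    -- iteration 3/4 --
    PD: pen down
    FD 20: (-15.272,35.728) -> (-15.272,15.728) [heading=270, draw]
    RT 45: heading 270 -> 225
    -- iteration 4/4 --
    PD: pen down
    FD 20: (-15.272,15.728) -> (-29.414,1.586) [heading=225, draw]
    RT 45: heading 225 -> 180
  ]
  -- iteration 3/3 --
  FD 13: (-29.414,1.586) -> (-42.414,1.586) [heading=180, draw]
  REPEAT 4 [
    -- iteration 1/4 --
    PD: pen down
    FD 20: (-42.414,1.586) -> (-62.414,1.586) [heading=180, draw]
    RT 45: heading 180 -> 135
    -- iteration 2/4 --
    PD: pen down
    FD 20: (-62.414,1.586) -> (-76.556,15.728) [heading=135, draw]
    RT 45: heading 135 -> 90
    -- iteration 3/4 --
    PD: pen down
    FD 20: (-76.556,15.728) -> (-76.556,35.728) [heading=90, draw]
    RT 45: heading 90 -> 45
    -- iteration 4/4 --
    PD: pen down
    FD 20: (-76.556,35.728) -> (-62.414,49.87) [heading=45, draw]
    RT 45: heading 45 -> 0
  ]
]
FD 4: (-62.414,49.87) -> (-58.414,49.87) [heading=0, draw]
FD 5: (-58.414,49.87) -> (-53.414,49.87) [heading=0, draw]
LT 322: heading 0 -> 322
RT 169: heading 322 -> 153
FD 3: (-53.414,49.87) -> (-56.087,51.232) [heading=153, draw]
Final: pos=(-56.087,51.232), heading=153, 21 segment(s) drawn

Answer: -56.087 51.232 153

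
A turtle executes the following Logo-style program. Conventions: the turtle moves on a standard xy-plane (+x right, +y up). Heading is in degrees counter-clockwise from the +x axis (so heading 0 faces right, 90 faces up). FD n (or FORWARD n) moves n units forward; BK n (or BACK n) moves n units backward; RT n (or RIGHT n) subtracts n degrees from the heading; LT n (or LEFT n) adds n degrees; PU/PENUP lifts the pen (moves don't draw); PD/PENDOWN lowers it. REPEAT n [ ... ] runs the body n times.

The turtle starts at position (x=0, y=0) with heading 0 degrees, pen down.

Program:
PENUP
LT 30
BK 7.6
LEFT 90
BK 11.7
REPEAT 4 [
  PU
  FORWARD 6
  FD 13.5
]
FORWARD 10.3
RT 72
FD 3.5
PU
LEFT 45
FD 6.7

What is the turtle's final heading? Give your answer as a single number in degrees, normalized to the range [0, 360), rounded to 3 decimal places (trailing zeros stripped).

Answer: 93

Derivation:
Executing turtle program step by step:
Start: pos=(0,0), heading=0, pen down
PU: pen up
LT 30: heading 0 -> 30
BK 7.6: (0,0) -> (-6.582,-3.8) [heading=30, move]
LT 90: heading 30 -> 120
BK 11.7: (-6.582,-3.8) -> (-0.732,-13.932) [heading=120, move]
REPEAT 4 [
  -- iteration 1/4 --
  PU: pen up
  FD 6: (-0.732,-13.932) -> (-3.732,-8.736) [heading=120, move]
  FD 13.5: (-3.732,-8.736) -> (-10.482,2.955) [heading=120, move]
  -- iteration 2/4 --
  PU: pen up
  FD 6: (-10.482,2.955) -> (-13.482,8.151) [heading=120, move]
  FD 13.5: (-13.482,8.151) -> (-20.232,19.842) [heading=120, move]
  -- iteration 3/4 --
  PU: pen up
  FD 6: (-20.232,19.842) -> (-23.232,25.039) [heading=120, move]
  FD 13.5: (-23.232,25.039) -> (-29.982,36.73) [heading=120, move]
  -- iteration 4/4 --
  PU: pen up
  FD 6: (-29.982,36.73) -> (-32.982,41.926) [heading=120, move]
  FD 13.5: (-32.982,41.926) -> (-39.732,53.617) [heading=120, move]
]
FD 10.3: (-39.732,53.617) -> (-44.882,62.538) [heading=120, move]
RT 72: heading 120 -> 48
FD 3.5: (-44.882,62.538) -> (-42.54,65.139) [heading=48, move]
PU: pen up
LT 45: heading 48 -> 93
FD 6.7: (-42.54,65.139) -> (-42.89,71.829) [heading=93, move]
Final: pos=(-42.89,71.829), heading=93, 0 segment(s) drawn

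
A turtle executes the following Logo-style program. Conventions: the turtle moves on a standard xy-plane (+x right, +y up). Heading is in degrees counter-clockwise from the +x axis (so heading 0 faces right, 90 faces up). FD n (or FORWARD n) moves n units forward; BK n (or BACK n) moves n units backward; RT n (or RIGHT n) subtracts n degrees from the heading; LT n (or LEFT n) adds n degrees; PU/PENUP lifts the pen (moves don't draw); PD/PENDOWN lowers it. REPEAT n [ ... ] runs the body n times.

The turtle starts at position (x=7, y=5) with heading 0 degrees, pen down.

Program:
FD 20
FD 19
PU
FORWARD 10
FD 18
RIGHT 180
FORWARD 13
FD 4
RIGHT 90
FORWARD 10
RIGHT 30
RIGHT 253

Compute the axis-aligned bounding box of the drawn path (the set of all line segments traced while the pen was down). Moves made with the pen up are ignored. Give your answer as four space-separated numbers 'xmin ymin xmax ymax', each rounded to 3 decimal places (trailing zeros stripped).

Answer: 7 5 46 5

Derivation:
Executing turtle program step by step:
Start: pos=(7,5), heading=0, pen down
FD 20: (7,5) -> (27,5) [heading=0, draw]
FD 19: (27,5) -> (46,5) [heading=0, draw]
PU: pen up
FD 10: (46,5) -> (56,5) [heading=0, move]
FD 18: (56,5) -> (74,5) [heading=0, move]
RT 180: heading 0 -> 180
FD 13: (74,5) -> (61,5) [heading=180, move]
FD 4: (61,5) -> (57,5) [heading=180, move]
RT 90: heading 180 -> 90
FD 10: (57,5) -> (57,15) [heading=90, move]
RT 30: heading 90 -> 60
RT 253: heading 60 -> 167
Final: pos=(57,15), heading=167, 2 segment(s) drawn

Segment endpoints: x in {7, 27, 46}, y in {5}
xmin=7, ymin=5, xmax=46, ymax=5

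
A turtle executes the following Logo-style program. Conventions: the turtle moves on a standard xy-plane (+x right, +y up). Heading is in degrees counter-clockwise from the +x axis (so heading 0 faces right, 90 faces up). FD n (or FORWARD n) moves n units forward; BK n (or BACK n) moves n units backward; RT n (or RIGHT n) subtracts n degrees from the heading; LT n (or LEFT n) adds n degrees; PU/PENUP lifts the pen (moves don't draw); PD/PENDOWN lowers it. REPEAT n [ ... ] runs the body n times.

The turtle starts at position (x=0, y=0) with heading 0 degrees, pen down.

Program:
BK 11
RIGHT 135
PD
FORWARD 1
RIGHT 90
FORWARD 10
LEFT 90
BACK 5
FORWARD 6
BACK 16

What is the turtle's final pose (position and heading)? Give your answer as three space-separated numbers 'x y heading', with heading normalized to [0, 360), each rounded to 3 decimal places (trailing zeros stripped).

Answer: -8.172 16.971 225

Derivation:
Executing turtle program step by step:
Start: pos=(0,0), heading=0, pen down
BK 11: (0,0) -> (-11,0) [heading=0, draw]
RT 135: heading 0 -> 225
PD: pen down
FD 1: (-11,0) -> (-11.707,-0.707) [heading=225, draw]
RT 90: heading 225 -> 135
FD 10: (-11.707,-0.707) -> (-18.778,6.364) [heading=135, draw]
LT 90: heading 135 -> 225
BK 5: (-18.778,6.364) -> (-15.243,9.899) [heading=225, draw]
FD 6: (-15.243,9.899) -> (-19.485,5.657) [heading=225, draw]
BK 16: (-19.485,5.657) -> (-8.172,16.971) [heading=225, draw]
Final: pos=(-8.172,16.971), heading=225, 6 segment(s) drawn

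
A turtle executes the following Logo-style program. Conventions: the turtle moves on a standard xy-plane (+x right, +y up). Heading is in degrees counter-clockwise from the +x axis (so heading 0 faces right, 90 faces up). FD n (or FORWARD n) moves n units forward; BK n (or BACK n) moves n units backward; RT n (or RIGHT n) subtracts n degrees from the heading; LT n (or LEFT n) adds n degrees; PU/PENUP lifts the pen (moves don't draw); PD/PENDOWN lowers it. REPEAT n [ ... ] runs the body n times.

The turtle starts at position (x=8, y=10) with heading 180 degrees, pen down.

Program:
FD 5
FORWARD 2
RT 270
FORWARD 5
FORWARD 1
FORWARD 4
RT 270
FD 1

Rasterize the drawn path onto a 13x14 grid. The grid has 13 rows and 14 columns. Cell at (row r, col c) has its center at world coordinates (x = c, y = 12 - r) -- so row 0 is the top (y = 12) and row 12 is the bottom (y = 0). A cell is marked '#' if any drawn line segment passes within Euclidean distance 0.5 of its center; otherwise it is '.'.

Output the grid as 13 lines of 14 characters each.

Segment 0: (8,10) -> (3,10)
Segment 1: (3,10) -> (1,10)
Segment 2: (1,10) -> (1,5)
Segment 3: (1,5) -> (1,4)
Segment 4: (1,4) -> (1,0)
Segment 5: (1,0) -> (2,0)

Answer: ..............
..............
.########.....
.#............
.#............
.#............
.#............
.#............
.#............
.#............
.#............
.#............
.##...........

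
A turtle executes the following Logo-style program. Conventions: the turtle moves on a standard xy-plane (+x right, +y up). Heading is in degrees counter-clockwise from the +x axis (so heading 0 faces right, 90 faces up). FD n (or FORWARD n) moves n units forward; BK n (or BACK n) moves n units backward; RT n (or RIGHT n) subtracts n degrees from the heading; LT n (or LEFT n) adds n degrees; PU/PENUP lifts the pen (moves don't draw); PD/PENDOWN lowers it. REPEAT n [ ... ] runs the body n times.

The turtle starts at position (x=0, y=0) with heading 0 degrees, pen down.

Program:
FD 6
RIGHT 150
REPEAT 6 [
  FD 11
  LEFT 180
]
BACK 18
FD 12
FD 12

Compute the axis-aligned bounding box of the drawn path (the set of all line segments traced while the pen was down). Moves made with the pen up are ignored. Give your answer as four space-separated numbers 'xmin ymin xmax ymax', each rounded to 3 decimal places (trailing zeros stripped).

Executing turtle program step by step:
Start: pos=(0,0), heading=0, pen down
FD 6: (0,0) -> (6,0) [heading=0, draw]
RT 150: heading 0 -> 210
REPEAT 6 [
  -- iteration 1/6 --
  FD 11: (6,0) -> (-3.526,-5.5) [heading=210, draw]
  LT 180: heading 210 -> 30
  -- iteration 2/6 --
  FD 11: (-3.526,-5.5) -> (6,0) [heading=30, draw]
  LT 180: heading 30 -> 210
  -- iteration 3/6 --
  FD 11: (6,0) -> (-3.526,-5.5) [heading=210, draw]
  LT 180: heading 210 -> 30
  -- iteration 4/6 --
  FD 11: (-3.526,-5.5) -> (6,0) [heading=30, draw]
  LT 180: heading 30 -> 210
  -- iteration 5/6 --
  FD 11: (6,0) -> (-3.526,-5.5) [heading=210, draw]
  LT 180: heading 210 -> 30
  -- iteration 6/6 --
  FD 11: (-3.526,-5.5) -> (6,0) [heading=30, draw]
  LT 180: heading 30 -> 210
]
BK 18: (6,0) -> (21.588,9) [heading=210, draw]
FD 12: (21.588,9) -> (11.196,3) [heading=210, draw]
FD 12: (11.196,3) -> (0.804,-3) [heading=210, draw]
Final: pos=(0.804,-3), heading=210, 10 segment(s) drawn

Segment endpoints: x in {-3.526, -3.526, -3.526, 0, 0.804, 6, 11.196, 21.588}, y in {-5.5, -5.5, -5.5, -3, 0, 0, 0, 3, 9}
xmin=-3.526, ymin=-5.5, xmax=21.588, ymax=9

Answer: -3.526 -5.5 21.588 9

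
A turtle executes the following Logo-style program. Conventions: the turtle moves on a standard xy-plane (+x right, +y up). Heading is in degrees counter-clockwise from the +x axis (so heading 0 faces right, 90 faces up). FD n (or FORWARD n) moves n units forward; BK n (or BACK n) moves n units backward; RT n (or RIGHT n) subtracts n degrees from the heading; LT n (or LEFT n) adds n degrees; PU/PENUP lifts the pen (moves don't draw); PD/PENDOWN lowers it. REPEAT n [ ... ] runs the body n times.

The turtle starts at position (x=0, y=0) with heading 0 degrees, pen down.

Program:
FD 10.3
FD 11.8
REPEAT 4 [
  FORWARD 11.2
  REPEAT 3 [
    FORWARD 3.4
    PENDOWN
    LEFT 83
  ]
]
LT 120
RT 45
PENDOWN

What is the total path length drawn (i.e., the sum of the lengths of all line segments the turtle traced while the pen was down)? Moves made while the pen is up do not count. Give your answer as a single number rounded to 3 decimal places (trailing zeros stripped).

Answer: 107.7

Derivation:
Executing turtle program step by step:
Start: pos=(0,0), heading=0, pen down
FD 10.3: (0,0) -> (10.3,0) [heading=0, draw]
FD 11.8: (10.3,0) -> (22.1,0) [heading=0, draw]
REPEAT 4 [
  -- iteration 1/4 --
  FD 11.2: (22.1,0) -> (33.3,0) [heading=0, draw]
  REPEAT 3 [
    -- iteration 1/3 --
    FD 3.4: (33.3,0) -> (36.7,0) [heading=0, draw]
    PD: pen down
    LT 83: heading 0 -> 83
    -- iteration 2/3 --
    FD 3.4: (36.7,0) -> (37.114,3.375) [heading=83, draw]
    PD: pen down
    LT 83: heading 83 -> 166
    -- iteration 3/3 --
    FD 3.4: (37.114,3.375) -> (33.815,4.197) [heading=166, draw]
    PD: pen down
    LT 83: heading 166 -> 249
  ]
  -- iteration 2/4 --
  FD 11.2: (33.815,4.197) -> (29.802,-6.259) [heading=249, draw]
  REPEAT 3 [
    -- iteration 1/3 --
    FD 3.4: (29.802,-6.259) -> (28.583,-9.433) [heading=249, draw]
    PD: pen down
    LT 83: heading 249 -> 332
    -- iteration 2/3 --
    FD 3.4: (28.583,-9.433) -> (31.585,-11.029) [heading=332, draw]
    PD: pen down
    LT 83: heading 332 -> 55
    -- iteration 3/3 --
    FD 3.4: (31.585,-11.029) -> (33.535,-8.244) [heading=55, draw]
    PD: pen down
    LT 83: heading 55 -> 138
  ]
  -- iteration 3/4 --
  FD 11.2: (33.535,-8.244) -> (25.212,-0.75) [heading=138, draw]
  REPEAT 3 [
    -- iteration 1/3 --
    FD 3.4: (25.212,-0.75) -> (22.685,1.525) [heading=138, draw]
    PD: pen down
    LT 83: heading 138 -> 221
    -- iteration 2/3 --
    FD 3.4: (22.685,1.525) -> (20.119,-0.705) [heading=221, draw]
    PD: pen down
    LT 83: heading 221 -> 304
    -- iteration 3/3 --
    FD 3.4: (20.119,-0.705) -> (22.021,-3.524) [heading=304, draw]
    PD: pen down
    LT 83: heading 304 -> 27
  ]
  -- iteration 4/4 --
  FD 11.2: (22.021,-3.524) -> (32,1.561) [heading=27, draw]
  REPEAT 3 [
    -- iteration 1/3 --
    FD 3.4: (32,1.561) -> (35.029,3.104) [heading=27, draw]
    PD: pen down
    LT 83: heading 27 -> 110
    -- iteration 2/3 --
    FD 3.4: (35.029,3.104) -> (33.867,6.299) [heading=110, draw]
    PD: pen down
    LT 83: heading 110 -> 193
    -- iteration 3/3 --
    FD 3.4: (33.867,6.299) -> (30.554,5.534) [heading=193, draw]
    PD: pen down
    LT 83: heading 193 -> 276
  ]
]
LT 120: heading 276 -> 36
RT 45: heading 36 -> 351
PD: pen down
Final: pos=(30.554,5.534), heading=351, 18 segment(s) drawn

Segment lengths:
  seg 1: (0,0) -> (10.3,0), length = 10.3
  seg 2: (10.3,0) -> (22.1,0), length = 11.8
  seg 3: (22.1,0) -> (33.3,0), length = 11.2
  seg 4: (33.3,0) -> (36.7,0), length = 3.4
  seg 5: (36.7,0) -> (37.114,3.375), length = 3.4
  seg 6: (37.114,3.375) -> (33.815,4.197), length = 3.4
  seg 7: (33.815,4.197) -> (29.802,-6.259), length = 11.2
  seg 8: (29.802,-6.259) -> (28.583,-9.433), length = 3.4
  seg 9: (28.583,-9.433) -> (31.585,-11.029), length = 3.4
  seg 10: (31.585,-11.029) -> (33.535,-8.244), length = 3.4
  seg 11: (33.535,-8.244) -> (25.212,-0.75), length = 11.2
  seg 12: (25.212,-0.75) -> (22.685,1.525), length = 3.4
  seg 13: (22.685,1.525) -> (20.119,-0.705), length = 3.4
  seg 14: (20.119,-0.705) -> (22.021,-3.524), length = 3.4
  seg 15: (22.021,-3.524) -> (32,1.561), length = 11.2
  seg 16: (32,1.561) -> (35.029,3.104), length = 3.4
  seg 17: (35.029,3.104) -> (33.867,6.299), length = 3.4
  seg 18: (33.867,6.299) -> (30.554,5.534), length = 3.4
Total = 107.7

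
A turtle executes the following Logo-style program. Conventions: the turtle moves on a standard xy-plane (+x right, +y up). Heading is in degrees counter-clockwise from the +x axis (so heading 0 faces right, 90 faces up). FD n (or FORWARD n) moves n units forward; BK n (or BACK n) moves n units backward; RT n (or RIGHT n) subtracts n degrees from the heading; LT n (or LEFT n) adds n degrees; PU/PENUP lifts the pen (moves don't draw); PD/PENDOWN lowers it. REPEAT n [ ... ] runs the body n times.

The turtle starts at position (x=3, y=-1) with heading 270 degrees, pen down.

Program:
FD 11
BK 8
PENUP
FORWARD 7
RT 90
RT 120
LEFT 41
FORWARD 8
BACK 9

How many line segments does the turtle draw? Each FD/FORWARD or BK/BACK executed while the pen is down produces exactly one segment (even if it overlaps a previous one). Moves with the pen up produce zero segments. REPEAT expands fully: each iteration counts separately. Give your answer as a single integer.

Answer: 2

Derivation:
Executing turtle program step by step:
Start: pos=(3,-1), heading=270, pen down
FD 11: (3,-1) -> (3,-12) [heading=270, draw]
BK 8: (3,-12) -> (3,-4) [heading=270, draw]
PU: pen up
FD 7: (3,-4) -> (3,-11) [heading=270, move]
RT 90: heading 270 -> 180
RT 120: heading 180 -> 60
LT 41: heading 60 -> 101
FD 8: (3,-11) -> (1.474,-3.147) [heading=101, move]
BK 9: (1.474,-3.147) -> (3.191,-11.982) [heading=101, move]
Final: pos=(3.191,-11.982), heading=101, 2 segment(s) drawn
Segments drawn: 2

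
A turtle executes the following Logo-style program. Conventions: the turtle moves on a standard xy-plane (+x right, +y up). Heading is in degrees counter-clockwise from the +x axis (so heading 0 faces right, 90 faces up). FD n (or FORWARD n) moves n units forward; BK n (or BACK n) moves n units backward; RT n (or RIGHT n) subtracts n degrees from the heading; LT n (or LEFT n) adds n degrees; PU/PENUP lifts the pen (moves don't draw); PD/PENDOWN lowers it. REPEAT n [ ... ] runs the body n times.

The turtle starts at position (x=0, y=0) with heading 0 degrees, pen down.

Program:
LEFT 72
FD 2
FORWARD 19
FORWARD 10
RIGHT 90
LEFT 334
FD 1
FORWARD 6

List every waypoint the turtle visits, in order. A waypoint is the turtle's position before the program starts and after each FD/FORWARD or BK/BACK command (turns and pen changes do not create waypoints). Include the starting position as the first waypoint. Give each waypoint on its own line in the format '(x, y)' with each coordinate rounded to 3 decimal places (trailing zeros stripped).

Executing turtle program step by step:
Start: pos=(0,0), heading=0, pen down
LT 72: heading 0 -> 72
FD 2: (0,0) -> (0.618,1.902) [heading=72, draw]
FD 19: (0.618,1.902) -> (6.489,19.972) [heading=72, draw]
FD 10: (6.489,19.972) -> (9.58,29.483) [heading=72, draw]
RT 90: heading 72 -> 342
LT 334: heading 342 -> 316
FD 1: (9.58,29.483) -> (10.299,28.788) [heading=316, draw]
FD 6: (10.299,28.788) -> (14.615,24.62) [heading=316, draw]
Final: pos=(14.615,24.62), heading=316, 5 segment(s) drawn
Waypoints (6 total):
(0, 0)
(0.618, 1.902)
(6.489, 19.972)
(9.58, 29.483)
(10.299, 28.788)
(14.615, 24.62)

Answer: (0, 0)
(0.618, 1.902)
(6.489, 19.972)
(9.58, 29.483)
(10.299, 28.788)
(14.615, 24.62)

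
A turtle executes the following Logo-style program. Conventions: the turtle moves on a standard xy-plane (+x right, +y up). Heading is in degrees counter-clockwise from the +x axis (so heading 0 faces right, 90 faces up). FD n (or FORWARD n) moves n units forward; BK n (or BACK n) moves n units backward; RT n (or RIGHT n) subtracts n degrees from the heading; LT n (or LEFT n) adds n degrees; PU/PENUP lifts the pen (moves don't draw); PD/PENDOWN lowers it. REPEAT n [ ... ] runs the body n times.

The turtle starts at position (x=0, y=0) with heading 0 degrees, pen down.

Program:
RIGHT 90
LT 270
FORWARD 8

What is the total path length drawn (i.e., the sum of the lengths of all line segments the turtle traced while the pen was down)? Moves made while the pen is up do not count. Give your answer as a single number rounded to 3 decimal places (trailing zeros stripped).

Executing turtle program step by step:
Start: pos=(0,0), heading=0, pen down
RT 90: heading 0 -> 270
LT 270: heading 270 -> 180
FD 8: (0,0) -> (-8,0) [heading=180, draw]
Final: pos=(-8,0), heading=180, 1 segment(s) drawn

Segment lengths:
  seg 1: (0,0) -> (-8,0), length = 8
Total = 8

Answer: 8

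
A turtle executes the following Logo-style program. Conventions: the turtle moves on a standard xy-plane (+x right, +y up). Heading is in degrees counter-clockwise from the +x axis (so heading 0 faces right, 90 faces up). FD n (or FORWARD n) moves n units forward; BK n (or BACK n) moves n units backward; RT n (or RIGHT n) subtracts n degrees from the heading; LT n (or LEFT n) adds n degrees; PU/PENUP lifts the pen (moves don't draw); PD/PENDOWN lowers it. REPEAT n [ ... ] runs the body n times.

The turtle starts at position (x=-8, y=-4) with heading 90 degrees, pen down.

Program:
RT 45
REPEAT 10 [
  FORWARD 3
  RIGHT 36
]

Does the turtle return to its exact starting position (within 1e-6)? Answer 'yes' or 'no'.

Answer: yes

Derivation:
Executing turtle program step by step:
Start: pos=(-8,-4), heading=90, pen down
RT 45: heading 90 -> 45
REPEAT 10 [
  -- iteration 1/10 --
  FD 3: (-8,-4) -> (-5.879,-1.879) [heading=45, draw]
  RT 36: heading 45 -> 9
  -- iteration 2/10 --
  FD 3: (-5.879,-1.879) -> (-2.916,-1.409) [heading=9, draw]
  RT 36: heading 9 -> 333
  -- iteration 3/10 --
  FD 3: (-2.916,-1.409) -> (-0.243,-2.771) [heading=333, draw]
  RT 36: heading 333 -> 297
  -- iteration 4/10 --
  FD 3: (-0.243,-2.771) -> (1.119,-5.444) [heading=297, draw]
  RT 36: heading 297 -> 261
  -- iteration 5/10 --
  FD 3: (1.119,-5.444) -> (0.65,-8.407) [heading=261, draw]
  RT 36: heading 261 -> 225
  -- iteration 6/10 --
  FD 3: (0.65,-8.407) -> (-1.471,-10.529) [heading=225, draw]
  RT 36: heading 225 -> 189
  -- iteration 7/10 --
  FD 3: (-1.471,-10.529) -> (-4.434,-10.998) [heading=189, draw]
  RT 36: heading 189 -> 153
  -- iteration 8/10 --
  FD 3: (-4.434,-10.998) -> (-7.107,-9.636) [heading=153, draw]
  RT 36: heading 153 -> 117
  -- iteration 9/10 --
  FD 3: (-7.107,-9.636) -> (-8.469,-6.963) [heading=117, draw]
  RT 36: heading 117 -> 81
  -- iteration 10/10 --
  FD 3: (-8.469,-6.963) -> (-8,-4) [heading=81, draw]
  RT 36: heading 81 -> 45
]
Final: pos=(-8,-4), heading=45, 10 segment(s) drawn

Start position: (-8, -4)
Final position: (-8, -4)
Distance = 0; < 1e-6 -> CLOSED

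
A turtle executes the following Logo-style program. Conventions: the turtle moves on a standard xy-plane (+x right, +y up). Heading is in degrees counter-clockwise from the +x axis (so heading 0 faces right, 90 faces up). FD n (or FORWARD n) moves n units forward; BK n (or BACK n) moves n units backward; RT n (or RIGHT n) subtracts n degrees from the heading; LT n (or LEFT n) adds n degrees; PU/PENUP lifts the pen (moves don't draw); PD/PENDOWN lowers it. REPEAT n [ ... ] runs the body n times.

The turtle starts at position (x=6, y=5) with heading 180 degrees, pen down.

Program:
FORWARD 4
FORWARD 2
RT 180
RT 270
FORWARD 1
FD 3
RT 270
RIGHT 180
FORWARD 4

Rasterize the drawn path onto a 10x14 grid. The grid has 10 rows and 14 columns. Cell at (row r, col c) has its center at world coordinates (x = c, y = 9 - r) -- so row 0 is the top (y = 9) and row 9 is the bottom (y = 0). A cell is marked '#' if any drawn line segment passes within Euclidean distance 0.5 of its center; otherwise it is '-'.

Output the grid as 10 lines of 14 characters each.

Answer: #####---------
#-------------
#-------------
#-------------
#######-------
--------------
--------------
--------------
--------------
--------------

Derivation:
Segment 0: (6,5) -> (2,5)
Segment 1: (2,5) -> (0,5)
Segment 2: (0,5) -> (-0,6)
Segment 3: (-0,6) -> (-0,9)
Segment 4: (-0,9) -> (4,9)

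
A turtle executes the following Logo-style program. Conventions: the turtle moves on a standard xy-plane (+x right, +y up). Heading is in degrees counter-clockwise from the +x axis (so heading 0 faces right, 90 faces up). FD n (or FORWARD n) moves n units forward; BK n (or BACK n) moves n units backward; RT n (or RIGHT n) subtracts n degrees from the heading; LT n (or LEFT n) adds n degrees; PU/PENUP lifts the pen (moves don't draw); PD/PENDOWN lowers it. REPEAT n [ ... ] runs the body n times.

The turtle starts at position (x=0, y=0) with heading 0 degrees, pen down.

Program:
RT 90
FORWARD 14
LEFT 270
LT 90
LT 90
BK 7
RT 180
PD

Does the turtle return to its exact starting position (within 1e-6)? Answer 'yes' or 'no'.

Answer: no

Derivation:
Executing turtle program step by step:
Start: pos=(0,0), heading=0, pen down
RT 90: heading 0 -> 270
FD 14: (0,0) -> (0,-14) [heading=270, draw]
LT 270: heading 270 -> 180
LT 90: heading 180 -> 270
LT 90: heading 270 -> 0
BK 7: (0,-14) -> (-7,-14) [heading=0, draw]
RT 180: heading 0 -> 180
PD: pen down
Final: pos=(-7,-14), heading=180, 2 segment(s) drawn

Start position: (0, 0)
Final position: (-7, -14)
Distance = 15.652; >= 1e-6 -> NOT closed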